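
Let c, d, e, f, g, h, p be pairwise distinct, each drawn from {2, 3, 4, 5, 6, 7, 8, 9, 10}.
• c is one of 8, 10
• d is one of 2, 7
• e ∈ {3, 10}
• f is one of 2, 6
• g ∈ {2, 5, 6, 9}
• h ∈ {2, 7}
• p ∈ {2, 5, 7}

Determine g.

9

d and h between them cover only {2, 7} — a naked pair. Remove those values from f, g, p.
f must be 6 (only option left). Eliminate 6 elsewhere: g.
p's domain is down to {5}, so p = 5. Remove 5 from g.
So g = 9.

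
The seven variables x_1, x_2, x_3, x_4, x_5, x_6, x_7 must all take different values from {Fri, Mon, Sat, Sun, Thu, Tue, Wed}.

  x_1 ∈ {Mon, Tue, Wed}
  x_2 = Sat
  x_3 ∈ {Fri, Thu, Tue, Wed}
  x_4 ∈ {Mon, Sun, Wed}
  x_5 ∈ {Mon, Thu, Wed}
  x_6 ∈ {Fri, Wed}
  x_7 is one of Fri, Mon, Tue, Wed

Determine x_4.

Sun

x_2 must be Sat (only option left).
The 6 still-open variables draw from only 6 values {Fri, Mon, Sun, Thu, Tue, Wed}, so each is used; only x_4 can be Sun, hence x_4 = Sun.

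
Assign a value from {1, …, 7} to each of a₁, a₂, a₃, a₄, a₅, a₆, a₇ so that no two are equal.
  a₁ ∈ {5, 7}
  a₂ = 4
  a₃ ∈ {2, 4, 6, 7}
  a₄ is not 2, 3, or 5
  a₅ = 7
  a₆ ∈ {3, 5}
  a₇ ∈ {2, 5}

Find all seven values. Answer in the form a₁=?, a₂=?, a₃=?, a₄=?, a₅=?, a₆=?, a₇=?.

a₁=5, a₂=4, a₃=6, a₄=1, a₅=7, a₆=3, a₇=2

a₂ has just one choice, so a₂ = 4. So a₃, a₄ can't be 4.
a₅ must be 7 (only option left). Eliminate 7 elsewhere: a₁, a₃, a₄.
That leaves a₁ = 5. Strike 5 from a₆, a₇.
a₆'s domain is down to {3}, so a₆ = 3.
That leaves a₇ = 2. Eliminate 2 elsewhere: a₃.
That leaves a₃ = 6. So a₄ can't be 6.
That leaves a₄ = 1.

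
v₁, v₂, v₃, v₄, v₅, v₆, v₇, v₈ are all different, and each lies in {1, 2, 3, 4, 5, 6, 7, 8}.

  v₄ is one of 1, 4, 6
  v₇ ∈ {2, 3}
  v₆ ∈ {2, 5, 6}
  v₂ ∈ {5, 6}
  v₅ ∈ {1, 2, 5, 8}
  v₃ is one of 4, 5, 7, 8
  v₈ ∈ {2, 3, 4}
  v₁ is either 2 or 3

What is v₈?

4

The 8 variables together cover exactly {1, 2, 3, 4, 5, 6, 7, 8} — 8 values for 8 variables — and 7 appears only in v₃'s list, so v₃ = 7.
Among the 7 still-open variables, 8 fits only v₅ (and all 7 values in {1, 2, 3, 4, 5, 6, 8} must be used), so v₅ = 8.
Among the 6 still-open variables, 1 fits only v₄ (and all 6 values in {1, 2, 3, 4, 5, 6} must be used), so v₄ = 1.
Among the 5 still-open variables, 4 fits only v₈ (and all 5 values in {2, 3, 4, 5, 6} must be used), so v₈ = 4.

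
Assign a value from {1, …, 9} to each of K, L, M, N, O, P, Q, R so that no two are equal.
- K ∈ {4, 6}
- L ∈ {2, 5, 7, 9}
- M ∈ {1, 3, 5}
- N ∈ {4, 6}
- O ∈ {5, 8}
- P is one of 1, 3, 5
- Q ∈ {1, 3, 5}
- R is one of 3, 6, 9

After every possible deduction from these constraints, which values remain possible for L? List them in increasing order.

The 2 variables K and N are confined to {4, 6}, which locks those values in; drop them from R.
M, P, Q share exactly the 3 values {1, 3, 5}; by pigeonhole those values go to them, so strike 1, 3, 5 from L, O, R.
That leaves O = 8.
R must be 9 (only option left). Eliminate 9 elsewhere: L.
No further eliminations apply; L can still be any of 2, 7.

2, 7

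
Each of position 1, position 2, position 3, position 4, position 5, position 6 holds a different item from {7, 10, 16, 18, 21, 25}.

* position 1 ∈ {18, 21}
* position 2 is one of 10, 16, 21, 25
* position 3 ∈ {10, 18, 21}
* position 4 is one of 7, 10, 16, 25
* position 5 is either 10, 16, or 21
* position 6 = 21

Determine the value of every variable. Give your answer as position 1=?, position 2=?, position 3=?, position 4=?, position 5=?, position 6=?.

position 6's domain is down to {21}, so position 6 = 21. Eliminate 21 elsewhere: position 1, position 2, position 3, position 5.
position 1 has just one choice, so position 1 = 18. Strike 18 from position 3.
position 3 must be 10 (only option left). So position 2, position 4, position 5 can't be 10.
position 5 must be 16 (only option left). Remove 16 from position 2, position 4.
position 2 has just one choice, so position 2 = 25. So position 4 can't be 25.
position 4 has just one choice, so position 4 = 7.

position 1=18, position 2=25, position 3=10, position 4=7, position 5=16, position 6=21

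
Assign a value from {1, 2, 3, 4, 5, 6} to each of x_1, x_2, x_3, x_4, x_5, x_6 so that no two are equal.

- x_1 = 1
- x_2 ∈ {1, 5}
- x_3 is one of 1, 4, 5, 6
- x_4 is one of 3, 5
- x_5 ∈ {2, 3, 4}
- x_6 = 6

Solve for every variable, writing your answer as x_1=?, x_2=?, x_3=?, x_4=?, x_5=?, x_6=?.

x_1=1, x_2=5, x_3=4, x_4=3, x_5=2, x_6=6

x_1 must be 1 (only option left). Strike 1 from x_2, x_3.
x_2's domain is down to {5}, so x_2 = 5. Remove 5 from x_3, x_4.
That leaves x_4 = 3. Eliminate 3 elsewhere: x_5.
x_6 must be 6 (only option left). So x_3 can't be 6.
That leaves x_3 = 4. So x_5 can't be 4.
x_5 has just one choice, so x_5 = 2.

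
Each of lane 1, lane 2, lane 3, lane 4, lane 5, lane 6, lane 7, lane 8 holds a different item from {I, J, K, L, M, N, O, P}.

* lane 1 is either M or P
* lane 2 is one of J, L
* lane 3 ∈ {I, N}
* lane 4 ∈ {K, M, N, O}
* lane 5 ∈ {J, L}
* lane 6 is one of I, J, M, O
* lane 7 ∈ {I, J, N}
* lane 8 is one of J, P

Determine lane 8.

P

The 8 variables together cover exactly {I, J, K, L, M, N, O, P} — 8 values for 8 variables — and K appears only in lane 4's list, so lane 4 = K.
Among the 7 still-open variables, O fits only lane 6 (and all 7 values in {I, J, L, M, N, O, P} must be used), so lane 6 = O.
Among the 6 still-open variables, M fits only lane 1 (and all 6 values in {I, J, L, M, N, P} must be used), so lane 1 = M.
The 5 still-open variables draw from only 5 values {I, J, L, N, P}, so each is used; only lane 8 can be P, hence lane 8 = P.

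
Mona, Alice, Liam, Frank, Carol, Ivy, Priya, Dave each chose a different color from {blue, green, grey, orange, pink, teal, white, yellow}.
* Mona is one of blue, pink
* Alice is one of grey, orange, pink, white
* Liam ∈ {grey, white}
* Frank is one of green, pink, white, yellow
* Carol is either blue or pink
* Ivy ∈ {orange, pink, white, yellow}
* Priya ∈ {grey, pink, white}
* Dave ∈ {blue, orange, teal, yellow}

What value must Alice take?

Among the 8 variables, green fits only Frank (and all 8 values in {blue, green, grey, orange, pink, teal, white, yellow} must be used), so Frank = green.
Among the 7 still-open variables, teal fits only Dave (and all 7 values in {blue, grey, orange, pink, teal, white, yellow} must be used), so Dave = teal.
The 6 still-open variables together cover exactly {blue, grey, orange, pink, white, yellow} — 6 values for 6 variables — and yellow appears only in Ivy's list, so Ivy = yellow.
The 5 still-open variables together cover exactly {blue, grey, orange, pink, white} — 5 values for 5 variables — and orange appears only in Alice's list, so Alice = orange.

orange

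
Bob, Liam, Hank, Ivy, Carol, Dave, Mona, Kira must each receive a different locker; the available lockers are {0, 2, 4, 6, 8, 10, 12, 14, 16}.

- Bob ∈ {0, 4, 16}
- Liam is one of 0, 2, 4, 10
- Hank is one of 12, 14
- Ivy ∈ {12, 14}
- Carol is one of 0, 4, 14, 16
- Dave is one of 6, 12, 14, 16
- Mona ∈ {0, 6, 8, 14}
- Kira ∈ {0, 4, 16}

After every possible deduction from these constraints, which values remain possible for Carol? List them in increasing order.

Hank and Ivy between them cover only {12, 14} — a naked pair. Remove those values from Carol, Dave, Mona.
Bob, Carol, Kira between them cover only {0, 4, 16} — a naked triple. Remove those values from Liam, Dave, Mona.
That leaves Dave = 6. Eliminate 6 elsewhere: Mona.
That leaves Mona = 8.
No further eliminations apply; Carol can still be any of 0, 4, 16.

0, 4, 16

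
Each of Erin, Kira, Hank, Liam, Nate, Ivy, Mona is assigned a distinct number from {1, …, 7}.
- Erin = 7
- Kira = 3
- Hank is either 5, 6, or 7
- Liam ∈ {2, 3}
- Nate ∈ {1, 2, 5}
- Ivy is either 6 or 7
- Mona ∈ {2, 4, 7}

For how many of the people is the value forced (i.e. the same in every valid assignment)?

7

Erin must be 7 (only option left). Remove 7 from Hank, Ivy, Mona.
Kira must be 3 (only option left). So Liam can't be 3.
Liam's domain is down to {2}, so Liam = 2. Eliminate 2 elsewhere: Nate, Mona.
That leaves Ivy = 6. Eliminate 6 elsewhere: Hank.
That leaves Mona = 4.
Hank has just one choice, so Hank = 5. Remove 5 from Nate.
Nate has just one choice, so Nate = 1.
Every person is fixed: Erin=7, Kira=3, Hank=5, Liam=2, Nate=1, Ivy=6, Mona=4. That makes 7.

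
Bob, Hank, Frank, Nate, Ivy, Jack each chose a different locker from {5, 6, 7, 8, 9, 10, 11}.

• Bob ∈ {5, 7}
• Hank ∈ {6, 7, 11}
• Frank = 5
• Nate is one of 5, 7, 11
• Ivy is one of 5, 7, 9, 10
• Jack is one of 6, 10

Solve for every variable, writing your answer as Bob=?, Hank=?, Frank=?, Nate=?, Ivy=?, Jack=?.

Bob=7, Hank=6, Frank=5, Nate=11, Ivy=9, Jack=10

Frank's domain is down to {5}, so Frank = 5. So Bob, Nate, Ivy can't be 5.
That leaves Bob = 7. Strike 7 from Hank, Nate, Ivy.
Nate's domain is down to {11}, so Nate = 11. Remove 11 from Hank.
Hank's domain is down to {6}, so Hank = 6. Remove 6 from Jack.
That leaves Jack = 10. Eliminate 10 elsewhere: Ivy.
Ivy's domain is down to {9}, so Ivy = 9.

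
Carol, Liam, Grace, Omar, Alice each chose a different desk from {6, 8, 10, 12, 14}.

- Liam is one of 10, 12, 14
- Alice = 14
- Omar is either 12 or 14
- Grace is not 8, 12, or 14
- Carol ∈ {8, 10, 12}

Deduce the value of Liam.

Alice's domain is down to {14}, so Alice = 14. Strike 14 from Liam, Omar.
Omar's domain is down to {12}, so Omar = 12. Strike 12 from Carol, Liam.
So Liam = 10.

10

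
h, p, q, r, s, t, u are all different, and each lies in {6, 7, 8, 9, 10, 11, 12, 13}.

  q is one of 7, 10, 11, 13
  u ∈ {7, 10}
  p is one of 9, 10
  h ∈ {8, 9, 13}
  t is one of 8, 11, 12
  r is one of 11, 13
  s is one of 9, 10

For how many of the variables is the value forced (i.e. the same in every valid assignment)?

Among the 7 variables, 12 fits only t (and all 7 values in {7, 8, 9, 10, 11, 12, 13} must be used), so t = 12.
The 6 still-open variables draw from only 6 values {7, 8, 9, 10, 11, 13}, so each is used; only h can be 8, hence h = 8.
p and s between them cover only {9, 10} — a naked pair. Remove those values from q, u.
That leaves u = 7. Remove 7 from q.
Determined: h=8, t=12, u=7. The other variables each still have more than one consistent value. That makes 3.

3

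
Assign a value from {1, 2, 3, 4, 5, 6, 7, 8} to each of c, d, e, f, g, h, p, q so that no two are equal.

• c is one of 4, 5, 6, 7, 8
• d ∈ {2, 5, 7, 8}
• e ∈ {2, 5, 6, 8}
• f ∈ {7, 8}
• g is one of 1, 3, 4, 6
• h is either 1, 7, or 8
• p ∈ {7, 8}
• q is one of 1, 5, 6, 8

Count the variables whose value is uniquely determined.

The 8 variables draw from only 8 values {1, 2, 3, 4, 5, 6, 7, 8}, so each is used; only g can be 3, hence g = 3.
The 7 still-open variables draw from only 7 values {1, 2, 4, 5, 6, 7, 8}, so each is used; only c can be 4, hence c = 4.
f and p share exactly the 2 values {7, 8}; by pigeonhole those values go to them, so strike 7, 8 from d, e, h, q.
h must be 1 (only option left). So q can't be 1.
Determined: c=4, g=3, h=1. The other variables each still have more than one consistent value. That makes 3.

3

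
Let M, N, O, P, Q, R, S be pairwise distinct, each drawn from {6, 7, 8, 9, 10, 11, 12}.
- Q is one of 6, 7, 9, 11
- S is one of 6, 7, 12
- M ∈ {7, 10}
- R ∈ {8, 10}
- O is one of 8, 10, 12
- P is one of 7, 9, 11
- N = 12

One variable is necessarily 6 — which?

N's domain is down to {12}, so N = 12. Remove 12 from O, S.
The 2 variables O and R are confined to {8, 10}, which locks those values in; drop them from M.
That leaves M = 7. Remove 7 from P, Q, S.
So 6 goes to S.

S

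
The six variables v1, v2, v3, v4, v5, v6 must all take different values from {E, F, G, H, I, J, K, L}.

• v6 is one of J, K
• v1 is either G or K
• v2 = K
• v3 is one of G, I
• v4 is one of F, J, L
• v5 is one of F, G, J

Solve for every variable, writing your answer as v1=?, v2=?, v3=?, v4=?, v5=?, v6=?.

v2 must be K (only option left). So v1, v6 can't be K.
v6 must be J (only option left). So v4, v5 can't be J.
That leaves v1 = G. Eliminate G elsewhere: v3, v5.
v3 must be I (only option left).
v5's domain is down to {F}, so v5 = F. So v4 can't be F.
v4 has just one choice, so v4 = L.

v1=G, v2=K, v3=I, v4=L, v5=F, v6=J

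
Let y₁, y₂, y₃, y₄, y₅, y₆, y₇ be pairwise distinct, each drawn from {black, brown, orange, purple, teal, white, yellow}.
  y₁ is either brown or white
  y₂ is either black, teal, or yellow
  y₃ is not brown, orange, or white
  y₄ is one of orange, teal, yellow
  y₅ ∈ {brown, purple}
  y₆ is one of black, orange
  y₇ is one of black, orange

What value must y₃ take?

purple

Among the 7 variables, white fits only y₁ (and all 7 values in {black, brown, orange, purple, teal, white, yellow} must be used), so y₁ = white.
Among the 6 still-open variables, brown fits only y₅ (and all 6 values in {black, brown, orange, purple, teal, yellow} must be used), so y₅ = brown.
Among the 5 still-open variables, purple fits only y₃ (and all 5 values in {black, orange, purple, teal, yellow} must be used), so y₃ = purple.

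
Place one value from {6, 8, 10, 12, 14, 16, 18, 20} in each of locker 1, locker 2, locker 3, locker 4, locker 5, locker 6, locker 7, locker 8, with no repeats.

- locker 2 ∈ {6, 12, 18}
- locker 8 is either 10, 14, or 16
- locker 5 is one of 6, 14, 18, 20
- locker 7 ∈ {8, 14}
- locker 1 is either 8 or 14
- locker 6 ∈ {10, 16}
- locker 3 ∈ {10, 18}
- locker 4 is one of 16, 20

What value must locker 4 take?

20

The 8 variables together cover exactly {6, 8, 10, 12, 14, 16, 18, 20} — 8 values for 8 variables — and 12 appears only in locker 2's list, so locker 2 = 12.
Among the 7 still-open variables, 6 fits only locker 5 (and all 7 values in {6, 8, 10, 14, 16, 18, 20} must be used), so locker 5 = 6.
The 6 still-open variables together cover exactly {8, 10, 14, 16, 18, 20} — 6 values for 6 variables — and 18 appears only in locker 3's list, so locker 3 = 18.
Among the 5 still-open variables, 20 fits only locker 4 (and all 5 values in {8, 10, 14, 16, 20} must be used), so locker 4 = 20.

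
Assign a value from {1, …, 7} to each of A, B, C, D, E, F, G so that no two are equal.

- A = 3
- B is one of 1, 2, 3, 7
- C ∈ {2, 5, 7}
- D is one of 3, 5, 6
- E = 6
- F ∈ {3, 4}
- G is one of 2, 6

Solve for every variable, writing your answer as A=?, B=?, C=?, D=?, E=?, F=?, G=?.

A=3, B=1, C=7, D=5, E=6, F=4, G=2

A must be 3 (only option left). Remove 3 from B, D, F.
E has just one choice, so E = 6. Eliminate 6 elsewhere: D, G.
F has just one choice, so F = 4.
G's domain is down to {2}, so G = 2. Strike 2 from B, C.
D's domain is down to {5}, so D = 5. Strike 5 from C.
That leaves C = 7. Remove 7 from B.
B's domain is down to {1}, so B = 1.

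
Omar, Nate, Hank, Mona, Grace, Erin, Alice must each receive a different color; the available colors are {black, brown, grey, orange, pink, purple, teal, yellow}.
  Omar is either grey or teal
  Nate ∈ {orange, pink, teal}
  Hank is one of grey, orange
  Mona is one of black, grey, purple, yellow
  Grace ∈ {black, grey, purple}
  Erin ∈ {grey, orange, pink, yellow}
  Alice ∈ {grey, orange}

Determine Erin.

yellow

Hank and Alice share exactly the 2 values {grey, orange}; by pigeonhole those values go to them, so strike grey, orange from Omar, Nate, Mona, Grace, Erin.
Omar must be teal (only option left). Strike teal from Nate.
That leaves Nate = pink. So Erin can't be pink.
So Erin = yellow.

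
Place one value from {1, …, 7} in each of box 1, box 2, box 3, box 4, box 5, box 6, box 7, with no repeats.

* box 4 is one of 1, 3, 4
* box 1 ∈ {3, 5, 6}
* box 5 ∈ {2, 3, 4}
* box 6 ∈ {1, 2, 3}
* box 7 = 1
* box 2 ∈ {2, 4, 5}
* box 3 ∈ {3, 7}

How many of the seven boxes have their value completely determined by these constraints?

4

box 7 must be 1 (only option left). Eliminate 1 elsewhere: box 4, box 6.
The 6 still-open variables together cover exactly {2, 3, 4, 5, 6, 7} — 6 values for 6 variables — and 6 appears only in box 1's list, so box 1 = 6.
Among the 5 still-open variables, 5 fits only box 2 (and all 5 values in {2, 3, 4, 5, 7} must be used), so box 2 = 5.
The 4 still-open variables together cover exactly {2, 3, 4, 7} — 4 values for 4 variables — and 7 appears only in box 3's list, so box 3 = 7.
Determined: box 1=6, box 2=5, box 3=7, box 7=1. The other boxes each still have more than one consistent value. That makes 4.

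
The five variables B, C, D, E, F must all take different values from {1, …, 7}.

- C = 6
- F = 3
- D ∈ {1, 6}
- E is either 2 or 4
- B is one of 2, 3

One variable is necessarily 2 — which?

C must be 6 (only option left). So D can't be 6.
That leaves D = 1.
F has just one choice, so F = 3. Remove 3 from B.
So 2 goes to B.

B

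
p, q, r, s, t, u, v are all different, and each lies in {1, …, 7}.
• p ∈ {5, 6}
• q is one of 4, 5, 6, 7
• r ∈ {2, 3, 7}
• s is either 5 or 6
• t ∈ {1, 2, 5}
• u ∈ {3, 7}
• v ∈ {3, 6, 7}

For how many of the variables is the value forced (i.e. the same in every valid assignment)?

3

Among the 7 variables, 1 fits only t (and all 7 values in {1, 2, 3, 4, 5, 6, 7} must be used), so t = 1.
Among the 6 still-open variables, 2 fits only r (and all 6 values in {2, 3, 4, 5, 6, 7} must be used), so r = 2.
Among the 5 still-open variables, 4 fits only q (and all 5 values in {3, 4, 5, 6, 7} must be used), so q = 4.
The 2 variables p and s are confined to {5, 6}, which locks those values in; drop them from v.
Determined: q=4, r=2, t=1. The other variables each still have more than one consistent value. That makes 3.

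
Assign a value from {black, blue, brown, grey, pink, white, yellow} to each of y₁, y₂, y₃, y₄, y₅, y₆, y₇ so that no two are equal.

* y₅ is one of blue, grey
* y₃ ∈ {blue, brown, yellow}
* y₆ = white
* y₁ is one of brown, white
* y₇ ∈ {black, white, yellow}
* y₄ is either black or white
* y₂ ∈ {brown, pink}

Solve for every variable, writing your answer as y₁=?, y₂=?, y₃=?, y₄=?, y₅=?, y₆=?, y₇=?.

y₆ must be white (only option left). Strike white from y₁, y₄, y₇.
That leaves y₁ = brown. Strike brown from y₂, y₃.
y₂'s domain is down to {pink}, so y₂ = pink.
y₄'s domain is down to {black}, so y₄ = black. Strike black from y₇.
y₇ has just one choice, so y₇ = yellow. Eliminate yellow elsewhere: y₃.
y₃'s domain is down to {blue}, so y₃ = blue. So y₅ can't be blue.
That leaves y₅ = grey.

y₁=brown, y₂=pink, y₃=blue, y₄=black, y₅=grey, y₆=white, y₇=yellow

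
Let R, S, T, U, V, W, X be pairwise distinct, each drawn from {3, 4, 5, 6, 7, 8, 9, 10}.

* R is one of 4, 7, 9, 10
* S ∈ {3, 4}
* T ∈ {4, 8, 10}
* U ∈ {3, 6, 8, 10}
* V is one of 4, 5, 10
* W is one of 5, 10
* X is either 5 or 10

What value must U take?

6

W and X between them cover only {5, 10} — a naked pair. Remove those values from R, T, U, V.
V must be 4 (only option left). Strike 4 from R, S, T.
S has just one choice, so S = 3. Remove 3 from U.
T has just one choice, so T = 8. Strike 8 from U.
So U = 6.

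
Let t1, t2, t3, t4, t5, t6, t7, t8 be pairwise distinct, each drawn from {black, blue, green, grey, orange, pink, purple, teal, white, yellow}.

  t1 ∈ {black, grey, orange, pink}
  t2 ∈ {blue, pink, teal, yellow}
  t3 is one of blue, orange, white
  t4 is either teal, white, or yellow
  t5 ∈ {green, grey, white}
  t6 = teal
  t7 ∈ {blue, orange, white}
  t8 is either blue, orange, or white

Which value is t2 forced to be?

pink

t6 has just one choice, so t6 = teal. Strike teal from t2, t4.
t3, t7, t8 between them cover only {blue, orange, white} — a naked triple. Remove those values from t1, t2, t4, t5.
t4 has just one choice, so t4 = yellow. Strike yellow from t2.
So t2 = pink.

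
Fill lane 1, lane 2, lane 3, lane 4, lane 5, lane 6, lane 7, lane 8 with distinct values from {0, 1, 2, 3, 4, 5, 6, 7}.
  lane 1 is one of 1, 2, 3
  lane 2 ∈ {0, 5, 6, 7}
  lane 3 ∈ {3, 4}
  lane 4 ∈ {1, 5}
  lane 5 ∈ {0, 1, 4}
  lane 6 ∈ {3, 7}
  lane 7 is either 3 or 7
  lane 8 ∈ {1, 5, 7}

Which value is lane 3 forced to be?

4

The 8 variables draw from only 8 values {0, 1, 2, 3, 4, 5, 6, 7}, so each is used; only lane 1 can be 2, hence lane 1 = 2.
Among the 7 still-open variables, 6 fits only lane 2 (and all 7 values in {0, 1, 3, 4, 5, 6, 7} must be used), so lane 2 = 6.
The 6 still-open variables draw from only 6 values {0, 1, 3, 4, 5, 7}, so each is used; only lane 5 can be 0, hence lane 5 = 0.
The 5 still-open variables draw from only 5 values {1, 3, 4, 5, 7}, so each is used; only lane 3 can be 4, hence lane 3 = 4.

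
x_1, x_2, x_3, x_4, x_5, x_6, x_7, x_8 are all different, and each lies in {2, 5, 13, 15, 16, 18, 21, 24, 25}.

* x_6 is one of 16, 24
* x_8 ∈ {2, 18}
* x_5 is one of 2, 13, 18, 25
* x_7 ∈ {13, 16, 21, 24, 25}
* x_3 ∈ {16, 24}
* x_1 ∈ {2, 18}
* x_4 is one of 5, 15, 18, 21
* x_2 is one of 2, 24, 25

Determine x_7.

The 2 variables x_1 and x_8 are confined to {2, 18}, which locks those values in; drop them from x_2, x_4, x_5.
The 2 variables x_3 and x_6 are confined to {16, 24}, which locks those values in; drop them from x_2, x_7.
x_2's domain is down to {25}, so x_2 = 25. Eliminate 25 elsewhere: x_5, x_7.
x_5 must be 13 (only option left). Eliminate 13 elsewhere: x_7.
So x_7 = 21.

21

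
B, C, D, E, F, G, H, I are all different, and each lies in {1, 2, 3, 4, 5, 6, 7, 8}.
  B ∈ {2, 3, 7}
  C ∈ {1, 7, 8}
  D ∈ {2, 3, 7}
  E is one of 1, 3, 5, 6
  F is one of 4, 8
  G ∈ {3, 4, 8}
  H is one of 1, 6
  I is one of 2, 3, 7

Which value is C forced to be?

Among the 8 variables, 5 fits only E (and all 8 values in {1, 2, 3, 4, 5, 6, 7, 8} must be used), so E = 5.
The 7 still-open variables draw from only 7 values {1, 2, 3, 4, 6, 7, 8}, so each is used; only H can be 6, hence H = 6.
Among the 6 still-open variables, 1 fits only C (and all 6 values in {1, 2, 3, 4, 7, 8} must be used), so C = 1.

1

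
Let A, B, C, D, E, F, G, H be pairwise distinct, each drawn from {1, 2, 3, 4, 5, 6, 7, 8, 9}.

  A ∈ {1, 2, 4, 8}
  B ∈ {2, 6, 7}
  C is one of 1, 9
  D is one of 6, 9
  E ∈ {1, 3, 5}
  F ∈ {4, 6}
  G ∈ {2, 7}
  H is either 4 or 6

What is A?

F and H between them cover only {4, 6} — a naked pair. Remove those values from A, B, D.
D must be 9 (only option left). Strike 9 from C.
C has just one choice, so C = 1. So A, E can't be 1.
The 2 variables B and G are confined to {2, 7}, which locks those values in; drop them from A.
So A = 8.

8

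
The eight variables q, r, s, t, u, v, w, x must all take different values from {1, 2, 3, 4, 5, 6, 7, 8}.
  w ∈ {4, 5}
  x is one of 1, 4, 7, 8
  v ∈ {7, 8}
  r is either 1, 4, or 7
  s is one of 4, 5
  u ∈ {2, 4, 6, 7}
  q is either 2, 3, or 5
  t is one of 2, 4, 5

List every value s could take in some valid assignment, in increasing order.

4, 5

The 8 variables draw from only 8 values {1, 2, 3, 4, 5, 6, 7, 8}, so each is used; only q can be 3, hence q = 3.
The 7 still-open variables draw from only 7 values {1, 2, 4, 5, 6, 7, 8}, so each is used; only u can be 6, hence u = 6.
The 6 still-open variables draw from only 6 values {1, 2, 4, 5, 7, 8}, so each is used; only t can be 2, hence t = 2.
s and w share exactly the 2 values {4, 5}; by pigeonhole those values go to them, so strike 4, 5 from r, x.
No further eliminations apply; s can still be any of 4, 5.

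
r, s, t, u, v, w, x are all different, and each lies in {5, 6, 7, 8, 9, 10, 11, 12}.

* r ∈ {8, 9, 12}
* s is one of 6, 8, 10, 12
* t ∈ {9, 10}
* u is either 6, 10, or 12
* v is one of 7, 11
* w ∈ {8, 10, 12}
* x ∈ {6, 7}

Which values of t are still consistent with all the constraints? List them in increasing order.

9, 10

The 7 variables together cover exactly {6, 7, 8, 9, 10, 11, 12} — 7 values for 7 variables — and 11 appears only in v's list, so v = 11.
The 6 still-open variables together cover exactly {6, 7, 8, 9, 10, 12} — 6 values for 6 variables — and 7 appears only in x's list, so x = 7.
No further eliminations apply; t can still be any of 9, 10.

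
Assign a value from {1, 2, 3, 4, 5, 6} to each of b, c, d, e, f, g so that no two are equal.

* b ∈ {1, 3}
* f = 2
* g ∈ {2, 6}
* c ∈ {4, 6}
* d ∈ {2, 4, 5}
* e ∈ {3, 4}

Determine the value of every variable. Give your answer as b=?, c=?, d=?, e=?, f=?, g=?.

f's domain is down to {2}, so f = 2. Remove 2 from d, g.
g must be 6 (only option left). Eliminate 6 elsewhere: c.
c's domain is down to {4}, so c = 4. So d, e can't be 4.
d must be 5 (only option left).
e has just one choice, so e = 3. So b can't be 3.
b must be 1 (only option left).

b=1, c=4, d=5, e=3, f=2, g=6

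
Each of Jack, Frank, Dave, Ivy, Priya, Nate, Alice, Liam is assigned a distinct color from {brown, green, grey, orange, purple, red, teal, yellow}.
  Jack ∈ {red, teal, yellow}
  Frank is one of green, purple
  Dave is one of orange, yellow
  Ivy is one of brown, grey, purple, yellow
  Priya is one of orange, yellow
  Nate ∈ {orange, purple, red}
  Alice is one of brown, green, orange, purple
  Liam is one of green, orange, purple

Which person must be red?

The 8 variables draw from only 8 values {brown, green, grey, orange, purple, red, teal, yellow}, so each is used; only Ivy can be grey, hence Ivy = grey.
Among the 7 still-open variables, brown fits only Alice (and all 7 values in {brown, green, orange, purple, red, teal, yellow} must be used), so Alice = brown.
Among the 6 still-open variables, teal fits only Jack (and all 6 values in {green, orange, purple, red, teal, yellow} must be used), so Jack = teal.
The 5 still-open variables together cover exactly {green, orange, purple, red, yellow} — 5 values for 5 variables — and red appears only in Nate's list, so Nate = red.

Nate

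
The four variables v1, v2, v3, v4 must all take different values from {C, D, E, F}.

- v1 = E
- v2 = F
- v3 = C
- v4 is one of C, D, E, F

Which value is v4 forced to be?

D

v1's domain is down to {E}, so v1 = E. So v4 can't be E.
v2's domain is down to {F}, so v2 = F. Remove F from v4.
That leaves v3 = C. Eliminate C elsewhere: v4.
So v4 = D.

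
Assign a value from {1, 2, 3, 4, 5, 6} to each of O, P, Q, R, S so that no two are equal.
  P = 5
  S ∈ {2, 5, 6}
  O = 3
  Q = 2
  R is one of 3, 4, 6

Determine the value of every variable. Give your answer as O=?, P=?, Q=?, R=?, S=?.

O=3, P=5, Q=2, R=4, S=6

O has just one choice, so O = 3. Remove 3 from R.
P has just one choice, so P = 5. Strike 5 from S.
Q must be 2 (only option left). Remove 2 from S.
S must be 6 (only option left). Strike 6 from R.
That leaves R = 4.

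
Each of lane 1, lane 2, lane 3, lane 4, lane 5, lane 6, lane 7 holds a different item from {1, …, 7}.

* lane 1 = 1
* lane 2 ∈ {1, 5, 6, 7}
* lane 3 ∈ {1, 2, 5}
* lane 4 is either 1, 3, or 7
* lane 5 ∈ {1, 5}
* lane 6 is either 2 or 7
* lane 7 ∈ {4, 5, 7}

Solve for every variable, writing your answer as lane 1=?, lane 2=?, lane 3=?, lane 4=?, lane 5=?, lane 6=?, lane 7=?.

lane 1=1, lane 2=6, lane 3=2, lane 4=3, lane 5=5, lane 6=7, lane 7=4

lane 1 has just one choice, so lane 1 = 1. Remove 1 from lane 2, lane 3, lane 4, lane 5.
lane 5 has just one choice, so lane 5 = 5. Strike 5 from lane 2, lane 3, lane 7.
That leaves lane 3 = 2. Remove 2 from lane 6.
lane 6's domain is down to {7}, so lane 6 = 7. Strike 7 from lane 2, lane 4, lane 7.
lane 7 must be 4 (only option left).
lane 2 must be 6 (only option left).
lane 4 has just one choice, so lane 4 = 3.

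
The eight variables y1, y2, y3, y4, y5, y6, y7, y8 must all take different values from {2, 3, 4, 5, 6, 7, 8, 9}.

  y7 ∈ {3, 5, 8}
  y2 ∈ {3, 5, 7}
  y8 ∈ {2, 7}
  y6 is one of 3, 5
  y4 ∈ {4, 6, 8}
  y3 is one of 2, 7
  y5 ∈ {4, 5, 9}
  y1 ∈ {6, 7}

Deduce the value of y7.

The 8 variables together cover exactly {2, 3, 4, 5, 6, 7, 8, 9} — 8 values for 8 variables — and 9 appears only in y5's list, so y5 = 9.
Among the 7 still-open variables, 4 fits only y4 (and all 7 values in {2, 3, 4, 5, 6, 7, 8} must be used), so y4 = 4.
The 6 still-open variables draw from only 6 values {2, 3, 5, 6, 7, 8}, so each is used; only y1 can be 6, hence y1 = 6.
The 5 still-open variables together cover exactly {2, 3, 5, 7, 8} — 5 values for 5 variables — and 8 appears only in y7's list, so y7 = 8.

8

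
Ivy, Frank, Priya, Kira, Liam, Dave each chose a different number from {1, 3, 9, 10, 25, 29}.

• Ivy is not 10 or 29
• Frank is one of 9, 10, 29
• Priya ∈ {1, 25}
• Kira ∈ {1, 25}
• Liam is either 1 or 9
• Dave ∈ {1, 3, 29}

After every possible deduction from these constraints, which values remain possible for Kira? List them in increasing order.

Among the 6 variables, 10 fits only Frank (and all 6 values in {1, 3, 9, 10, 25, 29} must be used), so Frank = 10.
Among the 5 still-open variables, 29 fits only Dave (and all 5 values in {1, 3, 9, 25, 29} must be used), so Dave = 29.
Among the 4 still-open variables, 3 fits only Ivy (and all 4 values in {1, 3, 9, 25} must be used), so Ivy = 3.
The 3 still-open variables draw from only 3 values {1, 9, 25}, so each is used; only Liam can be 9, hence Liam = 9.
No further eliminations apply; Kira can still be any of 1, 25.

1, 25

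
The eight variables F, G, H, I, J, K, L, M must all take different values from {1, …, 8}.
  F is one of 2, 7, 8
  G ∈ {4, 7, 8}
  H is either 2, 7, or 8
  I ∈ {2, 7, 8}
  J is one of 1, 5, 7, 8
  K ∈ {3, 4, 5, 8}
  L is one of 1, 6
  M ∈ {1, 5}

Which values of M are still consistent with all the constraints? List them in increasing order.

1, 5

Among the 8 variables, 3 fits only K (and all 8 values in {1, 2, 3, 4, 5, 6, 7, 8} must be used), so K = 3.
The 7 still-open variables together cover exactly {1, 2, 4, 5, 6, 7, 8} — 7 values for 7 variables — and 4 appears only in G's list, so G = 4.
The 6 still-open variables draw from only 6 values {1, 2, 5, 6, 7, 8}, so each is used; only L can be 6, hence L = 6.
The 3 variables F, H, I are confined to {2, 7, 8}, which locks those values in; drop them from J.
No further eliminations apply; M can still be any of 1, 5.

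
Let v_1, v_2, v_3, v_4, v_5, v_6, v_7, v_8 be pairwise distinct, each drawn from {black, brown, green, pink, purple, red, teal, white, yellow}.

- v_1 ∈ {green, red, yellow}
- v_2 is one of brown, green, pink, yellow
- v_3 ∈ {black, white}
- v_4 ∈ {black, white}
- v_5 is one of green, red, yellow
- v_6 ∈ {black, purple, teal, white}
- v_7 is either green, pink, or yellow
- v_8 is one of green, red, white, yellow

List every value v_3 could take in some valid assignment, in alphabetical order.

v_3 and v_4 between them cover only {black, white} — a naked pair. Remove those values from v_6, v_8.
v_1, v_5, v_8 between them cover only {green, red, yellow} — a naked triple. Remove those values from v_2, v_7.
That leaves v_7 = pink. Strike pink from v_2.
v_2 has just one choice, so v_2 = brown.
No further eliminations apply; v_3 can still be any of black, white.

black, white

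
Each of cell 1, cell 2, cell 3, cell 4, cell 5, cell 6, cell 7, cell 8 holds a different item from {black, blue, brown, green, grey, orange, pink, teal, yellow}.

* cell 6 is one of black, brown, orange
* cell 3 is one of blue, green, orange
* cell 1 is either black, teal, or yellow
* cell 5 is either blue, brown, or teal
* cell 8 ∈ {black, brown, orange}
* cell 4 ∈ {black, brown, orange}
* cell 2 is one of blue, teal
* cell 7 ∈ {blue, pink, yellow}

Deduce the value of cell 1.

yellow

Among the 8 variables, green fits only cell 3 (and all 8 values in {black, blue, brown, green, orange, pink, teal, yellow} must be used), so cell 3 = green.
The 7 still-open variables together cover exactly {black, blue, brown, orange, pink, teal, yellow} — 7 values for 7 variables — and pink appears only in cell 7's list, so cell 7 = pink.
Among the 6 still-open variables, yellow fits only cell 1 (and all 6 values in {black, blue, brown, orange, teal, yellow} must be used), so cell 1 = yellow.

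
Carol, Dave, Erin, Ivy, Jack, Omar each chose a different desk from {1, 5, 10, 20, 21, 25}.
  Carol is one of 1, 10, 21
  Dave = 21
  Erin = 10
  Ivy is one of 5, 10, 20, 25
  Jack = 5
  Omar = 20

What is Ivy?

25

Dave's domain is down to {21}, so Dave = 21. Eliminate 21 elsewhere: Carol.
Erin's domain is down to {10}, so Erin = 10. So Carol, Ivy can't be 10.
Jack must be 5 (only option left). Remove 5 from Ivy.
Omar has just one choice, so Omar = 20. Strike 20 from Ivy.
So Ivy = 25.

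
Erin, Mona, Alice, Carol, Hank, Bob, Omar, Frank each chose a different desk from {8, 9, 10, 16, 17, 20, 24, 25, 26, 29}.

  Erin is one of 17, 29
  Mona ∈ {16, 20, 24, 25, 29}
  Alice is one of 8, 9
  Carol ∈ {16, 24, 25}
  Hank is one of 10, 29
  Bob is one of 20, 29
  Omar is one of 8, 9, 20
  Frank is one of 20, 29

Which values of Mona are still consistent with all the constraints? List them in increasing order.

16, 24, 25

Bob and Frank share exactly the 2 values {20, 29}; by pigeonhole those values go to them, so strike 20, 29 from Erin, Mona, Hank, Omar.
Erin's domain is down to {17}, so Erin = 17.
Hank's domain is down to {10}, so Hank = 10.
No further eliminations apply; Mona can still be any of 16, 24, 25.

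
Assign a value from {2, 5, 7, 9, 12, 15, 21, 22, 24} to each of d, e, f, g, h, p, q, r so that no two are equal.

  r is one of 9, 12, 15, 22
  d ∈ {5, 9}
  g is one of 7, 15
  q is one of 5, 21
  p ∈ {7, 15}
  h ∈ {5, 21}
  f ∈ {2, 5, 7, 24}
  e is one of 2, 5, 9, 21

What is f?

24

g and p share exactly the 2 values {7, 15}; by pigeonhole those values go to them, so strike 7, 15 from f, r.
The 2 variables h and q are confined to {5, 21}, which locks those values in; drop them from d, e, f.
d has just one choice, so d = 9. So e, r can't be 9.
e must be 2 (only option left). So f can't be 2.
So f = 24.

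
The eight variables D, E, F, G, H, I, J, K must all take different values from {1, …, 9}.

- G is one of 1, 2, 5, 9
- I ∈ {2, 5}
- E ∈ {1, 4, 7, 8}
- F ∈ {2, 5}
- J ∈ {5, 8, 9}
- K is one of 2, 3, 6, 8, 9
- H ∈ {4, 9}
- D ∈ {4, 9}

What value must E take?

7

D and H between them cover only {4, 9} — a naked pair. Remove those values from E, G, J, K.
F and I share exactly the 2 values {2, 5}; by pigeonhole those values go to them, so strike 2, 5 from G, J, K.
That leaves G = 1. So E can't be 1.
That leaves J = 8. Eliminate 8 elsewhere: E, K.
So E = 7.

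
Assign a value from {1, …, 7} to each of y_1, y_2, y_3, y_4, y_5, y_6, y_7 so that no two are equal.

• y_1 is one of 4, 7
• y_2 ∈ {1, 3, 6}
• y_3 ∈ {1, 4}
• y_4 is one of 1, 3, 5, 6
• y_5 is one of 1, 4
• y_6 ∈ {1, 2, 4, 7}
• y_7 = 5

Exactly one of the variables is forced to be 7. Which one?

y_7 must be 5 (only option left). Eliminate 5 elsewhere: y_4.
The 6 still-open variables together cover exactly {1, 2, 3, 4, 6, 7} — 6 values for 6 variables — and 2 appears only in y_6's list, so y_6 = 2.
The 5 still-open variables draw from only 5 values {1, 3, 4, 6, 7}, so each is used; only y_1 can be 7, hence y_1 = 7.

y_1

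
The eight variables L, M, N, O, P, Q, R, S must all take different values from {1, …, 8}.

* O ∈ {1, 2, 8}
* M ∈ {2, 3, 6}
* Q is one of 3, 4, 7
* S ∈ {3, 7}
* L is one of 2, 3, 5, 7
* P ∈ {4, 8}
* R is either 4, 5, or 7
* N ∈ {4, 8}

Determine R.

5

The 8 variables draw from only 8 values {1, 2, 3, 4, 5, 6, 7, 8}, so each is used; only O can be 1, hence O = 1.
Among the 7 still-open variables, 6 fits only M (and all 7 values in {2, 3, 4, 5, 6, 7, 8} must be used), so M = 6.
The 6 still-open variables draw from only 6 values {2, 3, 4, 5, 7, 8}, so each is used; only L can be 2, hence L = 2.
Among the 5 still-open variables, 5 fits only R (and all 5 values in {3, 4, 5, 7, 8} must be used), so R = 5.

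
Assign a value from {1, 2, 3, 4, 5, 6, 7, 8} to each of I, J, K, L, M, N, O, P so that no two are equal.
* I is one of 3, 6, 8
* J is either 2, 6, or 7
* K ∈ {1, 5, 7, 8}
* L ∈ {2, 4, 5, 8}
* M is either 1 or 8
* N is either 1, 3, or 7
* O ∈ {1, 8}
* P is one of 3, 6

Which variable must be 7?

N

Among the 8 variables, 4 fits only L (and all 8 values in {1, 2, 3, 4, 5, 6, 7, 8} must be used), so L = 4.
The 7 still-open variables draw from only 7 values {1, 2, 3, 5, 6, 7, 8}, so each is used; only J can be 2, hence J = 2.
The 6 still-open variables together cover exactly {1, 3, 5, 6, 7, 8} — 6 values for 6 variables — and 5 appears only in K's list, so K = 5.
Among the 5 still-open variables, 7 fits only N (and all 5 values in {1, 3, 6, 7, 8} must be used), so N = 7.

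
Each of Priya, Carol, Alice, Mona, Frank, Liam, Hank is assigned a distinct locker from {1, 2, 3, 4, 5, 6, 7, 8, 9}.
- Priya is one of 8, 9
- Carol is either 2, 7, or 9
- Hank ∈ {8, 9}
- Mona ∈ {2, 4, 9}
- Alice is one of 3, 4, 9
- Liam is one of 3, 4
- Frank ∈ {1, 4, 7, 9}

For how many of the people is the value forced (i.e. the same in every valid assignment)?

The 7 variables draw from only 7 values {1, 2, 3, 4, 7, 8, 9}, so each is used; only Frank can be 1, hence Frank = 1.
The 6 still-open variables draw from only 6 values {2, 3, 4, 7, 8, 9}, so each is used; only Carol can be 7, hence Carol = 7.
Among the 5 still-open variables, 2 fits only Mona (and all 5 values in {2, 3, 4, 8, 9} must be used), so Mona = 2.
Priya and Hank between them cover only {8, 9} — a naked pair. Remove those values from Alice.
Determined: Carol=7, Mona=2, Frank=1. The other people each still have more than one consistent value. That makes 3.

3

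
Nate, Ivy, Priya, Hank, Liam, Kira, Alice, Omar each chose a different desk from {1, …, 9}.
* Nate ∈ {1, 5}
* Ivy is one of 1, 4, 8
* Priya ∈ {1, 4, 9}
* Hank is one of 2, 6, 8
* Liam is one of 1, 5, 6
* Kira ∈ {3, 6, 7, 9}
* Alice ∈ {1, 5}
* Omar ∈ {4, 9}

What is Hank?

Nate and Alice between them cover only {1, 5} — a naked pair. Remove those values from Ivy, Priya, Liam.
Liam must be 6 (only option left). Strike 6 from Hank, Kira.
The 2 variables Priya and Omar are confined to {4, 9}, which locks those values in; drop them from Ivy, Kira.
Ivy has just one choice, so Ivy = 8. Eliminate 8 elsewhere: Hank.
So Hank = 2.

2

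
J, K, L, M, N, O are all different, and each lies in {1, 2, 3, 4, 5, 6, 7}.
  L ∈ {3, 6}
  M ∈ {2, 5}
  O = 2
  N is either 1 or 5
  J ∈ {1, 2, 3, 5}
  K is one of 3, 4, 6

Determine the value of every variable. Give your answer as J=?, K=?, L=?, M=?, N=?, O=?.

J=3, K=4, L=6, M=5, N=1, O=2

O has just one choice, so O = 2. Eliminate 2 elsewhere: J, M.
That leaves M = 5. Eliminate 5 elsewhere: J, N.
N has just one choice, so N = 1. So J can't be 1.
J must be 3 (only option left). Remove 3 from K, L.
That leaves L = 6. Strike 6 from K.
K must be 4 (only option left).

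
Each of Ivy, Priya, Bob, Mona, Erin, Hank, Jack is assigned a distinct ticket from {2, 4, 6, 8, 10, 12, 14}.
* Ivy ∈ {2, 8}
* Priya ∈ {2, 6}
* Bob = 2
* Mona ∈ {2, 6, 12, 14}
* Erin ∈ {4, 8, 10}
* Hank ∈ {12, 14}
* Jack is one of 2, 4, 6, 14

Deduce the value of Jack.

4

Bob has just one choice, so Bob = 2. So Ivy, Priya, Mona, Jack can't be 2.
Ivy must be 8 (only option left). Eliminate 8 elsewhere: Erin.
Priya's domain is down to {6}, so Priya = 6. Remove 6 from Mona, Jack.
The 4 still-open variables together cover exactly {4, 10, 12, 14} — 4 values for 4 variables — and 10 appears only in Erin's list, so Erin = 10.
The 3 still-open variables draw from only 3 values {4, 12, 14}, so each is used; only Jack can be 4, hence Jack = 4.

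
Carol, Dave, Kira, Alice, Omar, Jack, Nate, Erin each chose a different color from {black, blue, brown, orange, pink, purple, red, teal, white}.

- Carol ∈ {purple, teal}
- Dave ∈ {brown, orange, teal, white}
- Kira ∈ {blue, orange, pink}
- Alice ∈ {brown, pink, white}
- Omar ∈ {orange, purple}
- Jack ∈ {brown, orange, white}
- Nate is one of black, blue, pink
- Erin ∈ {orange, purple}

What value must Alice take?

The 8 variables together cover exactly {black, blue, brown, orange, pink, purple, teal, white} — 8 values for 8 variables — and black appears only in Nate's list, so Nate = black.
Among the 7 still-open variables, blue fits only Kira (and all 7 values in {blue, brown, orange, pink, purple, teal, white} must be used), so Kira = blue.
The 6 still-open variables together cover exactly {brown, orange, pink, purple, teal, white} — 6 values for 6 variables — and pink appears only in Alice's list, so Alice = pink.

pink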